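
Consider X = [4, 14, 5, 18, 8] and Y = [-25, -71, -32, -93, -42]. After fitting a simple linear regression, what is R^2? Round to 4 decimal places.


Fit the OLS line: b0 = -6.1312, b1 = -4.7417.
SSres = 13.5401.
SStot = 3269.2000.
R^2 = 1 - 13.5401/3269.2000 = 0.9959.

0.9959


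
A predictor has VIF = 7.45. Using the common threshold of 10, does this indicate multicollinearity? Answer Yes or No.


The threshold is 10.
VIF = 7.45 is < 10.
Multicollinearity indication: No.

No


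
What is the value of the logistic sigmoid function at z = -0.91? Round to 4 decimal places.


exp(0.9100) = 2.4843.
1 + exp(-z) = 3.4843.
sigmoid = 1/3.4843 = 0.2870.

0.2870


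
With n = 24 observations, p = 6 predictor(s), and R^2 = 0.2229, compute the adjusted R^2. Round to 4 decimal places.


Using the formula:
(1 - 0.2229) = 0.7771.
Multiply by 23/17: 0.7771 * 23 = 17.8733, then 17.8733 / 17 = 1.0514.
Adj R^2 = 1 - 1.0514 = -0.0514.

-0.0514


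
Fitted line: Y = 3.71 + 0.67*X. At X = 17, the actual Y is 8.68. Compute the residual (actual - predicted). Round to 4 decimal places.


Compute yhat = 3.71 + (0.67)(17) = 15.1000.
Residual = actual - predicted = 8.68 - 15.1000 = -6.4200.

-6.4200


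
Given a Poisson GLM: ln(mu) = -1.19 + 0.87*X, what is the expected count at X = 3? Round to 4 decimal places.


Compute eta = -1.19 + 0.87 * 3 = 1.4200.
Apply inverse link: mu = e^1.4200 = 4.1371.

4.1371


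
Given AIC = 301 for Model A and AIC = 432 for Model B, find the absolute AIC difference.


Absolute difference = |301 - 432| = 131.
The model with lower AIC (A) is preferred.

131


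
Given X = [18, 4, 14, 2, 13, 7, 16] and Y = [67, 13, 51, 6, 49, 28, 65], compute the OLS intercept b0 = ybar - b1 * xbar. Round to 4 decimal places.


First find the slope: b1 = 3.9168.
Means: xbar = 10.5714, ybar = 39.8571.
b0 = ybar - b1 * xbar = 39.8571 - 3.9168 * 10.5714 = -1.5487.

-1.5487


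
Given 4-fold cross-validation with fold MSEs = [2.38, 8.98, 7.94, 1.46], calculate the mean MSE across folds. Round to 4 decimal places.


Total MSE across folds = 20.7600.
CV-MSE = 20.7600/4 = 5.1900.

5.1900


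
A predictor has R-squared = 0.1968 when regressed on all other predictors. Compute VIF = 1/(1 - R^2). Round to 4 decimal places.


Using VIF = 1/(1 - R^2_j):
1 - 0.1968 = 0.8032.
VIF = 1.2450.

1.2450


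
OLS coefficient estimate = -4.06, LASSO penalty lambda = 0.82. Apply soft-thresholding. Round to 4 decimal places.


Absolute value: |-4.06| = 4.06.
Compare to lambda = 0.82.
Since |beta| > lambda, coefficient = sign(beta)*(|beta| - lambda) = -3.2400.

-3.2400


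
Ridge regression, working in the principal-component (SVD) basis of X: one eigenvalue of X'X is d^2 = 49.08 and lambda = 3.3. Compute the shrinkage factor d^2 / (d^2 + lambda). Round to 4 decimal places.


Denominator = d^2 + lambda = 49.08 + 3.3 = 52.3800.
Shrinkage = 49.08 / 52.3800 = 0.9370.

0.9370


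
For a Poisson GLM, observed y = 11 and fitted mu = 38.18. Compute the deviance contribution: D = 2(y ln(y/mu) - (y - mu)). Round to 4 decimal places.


y/mu = 11/38.18 = 0.288109 (approx.), and ln(11/38.18) = -1.244417.
y * ln(y/mu) = 11 * -1.244417 = -13.688587.
y - mu = -27.18.
D = 2 * (-13.688587 - -27.18) = 26.982826, which rounds to 26.9828.

26.9828


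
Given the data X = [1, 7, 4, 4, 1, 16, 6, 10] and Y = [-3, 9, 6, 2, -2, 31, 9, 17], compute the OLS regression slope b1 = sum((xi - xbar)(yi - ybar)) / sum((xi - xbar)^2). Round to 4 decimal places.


The sample means are xbar = 6.1250 and ybar = 8.6250.
Compute S_xx = 174.8750 and S_xy = 387.3750.
Slope b1 = S_xy / S_xx = 387.3750 / 174.8750 = 2.2152.

2.2152


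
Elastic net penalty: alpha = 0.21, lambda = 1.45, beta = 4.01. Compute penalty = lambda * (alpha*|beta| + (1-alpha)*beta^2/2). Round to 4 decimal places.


L1 component = 0.21 * |4.01| = 0.8421.
L2 component = 0.79 * 4.01^2 / 2 = 6.3516.
Penalty = 1.45 * (0.8421 + 6.3516) = 1.45 * 7.1937 = 10.4309.

10.4309


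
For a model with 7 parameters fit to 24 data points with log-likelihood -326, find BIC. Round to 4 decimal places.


ln(24) = 3.178054.
k * ln(n) = 7 * 3.178054 = 22.246378.
-2L = 652.
BIC = 22.246378 + 652 = 674.246378, which rounds to 674.2464.

674.2464


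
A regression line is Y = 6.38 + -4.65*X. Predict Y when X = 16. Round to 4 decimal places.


Substitute X = 16 into the equation:
Y = 6.38 + -4.65 * 16 = 6.38 + -74.4000 = -68.0200.

-68.0200


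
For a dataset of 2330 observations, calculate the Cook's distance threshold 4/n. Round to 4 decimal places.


Cook's distance cutoff = 4/n = 4/2330.
= 0.0017.

0.0017


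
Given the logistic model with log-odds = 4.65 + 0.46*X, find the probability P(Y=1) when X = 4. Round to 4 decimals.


Compute z = 4.65 + (0.46)(4) = 6.4900.
exp(-z) = 0.0015.
P = 1/(1 + 0.0015) = 0.9985.

0.9985


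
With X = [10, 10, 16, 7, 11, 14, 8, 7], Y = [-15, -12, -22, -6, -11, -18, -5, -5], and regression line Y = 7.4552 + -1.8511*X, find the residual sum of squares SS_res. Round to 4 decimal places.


Compute predicted values, then residuals = yi - yhat_i.
Residuals: [-3.9442, -0.9442, 0.1624, -0.4975, 1.9069, 0.4602, 2.3536, 0.5025].
SSres = sum(residual^2) = 26.3621.

26.3621


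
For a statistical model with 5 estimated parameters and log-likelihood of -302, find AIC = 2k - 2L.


AIC = 2*5 - 2*(-302).
= 10 + 604 = 614.

614


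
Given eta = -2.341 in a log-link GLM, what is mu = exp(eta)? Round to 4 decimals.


mu = exp(eta) = exp(-2.341).
= 0.0962.

0.0962


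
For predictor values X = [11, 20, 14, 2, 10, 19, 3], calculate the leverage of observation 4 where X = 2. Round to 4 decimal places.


Compute xbar = 11.2857 with n = 7 observations.
SXX = 299.4286.
Leverage = 1/7 + (2 - 11.2857)^2/299.4286 = 0.4308.

0.4308


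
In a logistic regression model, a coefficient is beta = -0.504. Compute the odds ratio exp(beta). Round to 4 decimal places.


The odds ratio is computed as:
OR = e^(-0.504) = 0.6041.

0.6041


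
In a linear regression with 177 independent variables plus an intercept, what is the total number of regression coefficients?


Including the intercept, the model has 177 predictor coefficients + 1 intercept.
Total = 178.

178


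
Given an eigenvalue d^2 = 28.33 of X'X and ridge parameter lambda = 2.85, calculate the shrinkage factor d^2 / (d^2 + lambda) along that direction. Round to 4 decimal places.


d^2 + lambda = 28.33 + 2.85 = 31.1800.
Shrinkage factor = 28.33/31.1800 = 0.9086.

0.9086


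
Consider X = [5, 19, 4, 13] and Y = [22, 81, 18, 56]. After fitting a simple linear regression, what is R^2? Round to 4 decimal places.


Fit the OLS line: b0 = 1.0912, b1 = 4.2106.
SSres = 0.0630.
SStot = 2672.7500.
R^2 = 1 - 0.0630/2672.7500 = 1.0000.

1.0000


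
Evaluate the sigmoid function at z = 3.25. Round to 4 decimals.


First, exp(-3.2500) = 0.0388.
Then sigma(z) = 1/(1 + 0.0388) = 0.9627.

0.9627


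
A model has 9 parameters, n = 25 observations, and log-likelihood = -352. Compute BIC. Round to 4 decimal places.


Compute k*ln(n) = 9*ln(25) = 9*3.218876 = 28.969884.
Then -2*loglik = 704.
BIC = 28.969884 + 704 = 732.969884, which rounds to 732.9699.

732.9699


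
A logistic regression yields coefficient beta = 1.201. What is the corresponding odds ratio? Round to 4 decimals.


Odds ratio = exp(beta) = exp(1.201).
= 3.3234.

3.3234


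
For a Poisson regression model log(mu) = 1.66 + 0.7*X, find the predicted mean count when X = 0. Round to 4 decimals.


Compute eta = 1.66 + 0.7 * 0 = 1.6600.
Apply inverse link: mu = e^1.6600 = 5.2593.

5.2593


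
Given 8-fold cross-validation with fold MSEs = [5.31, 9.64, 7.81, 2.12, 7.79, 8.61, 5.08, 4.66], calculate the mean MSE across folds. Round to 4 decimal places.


Sum of fold MSEs = 51.0200.
Average = 51.0200 / 8 = 6.3775.

6.3775


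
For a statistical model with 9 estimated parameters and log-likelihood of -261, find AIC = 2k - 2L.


AIC = 2*9 - 2*(-261).
= 18 + 522 = 540.

540


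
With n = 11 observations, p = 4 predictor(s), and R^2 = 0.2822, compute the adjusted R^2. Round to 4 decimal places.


Using the formula:
(1 - 0.2822) = 0.7178.
Multiply by 10/6: 0.7178 * 10 = 7.1780, then 7.1780 / 6 = 1.1963.
Adj R^2 = 1 - 1.1963 = -0.1963.

-0.1963


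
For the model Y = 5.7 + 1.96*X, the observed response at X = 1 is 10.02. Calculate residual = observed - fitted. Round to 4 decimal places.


Predicted = 5.7 + 1.96 * 1 = 7.6600.
Residual = 10.02 - 7.6600 = 2.3600.

2.3600


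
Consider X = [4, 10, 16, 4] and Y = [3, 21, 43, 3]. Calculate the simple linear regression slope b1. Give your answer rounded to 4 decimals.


First compute the means: xbar = 8.5000, ybar = 17.5000.
Then S_xx = sum((xi - xbar)^2) = 99.0000.
S_xy = sum((xi - xbar)(yi - ybar)) = 327.0000.
b1 = S_xy / S_xx = 327.0000 / 99.0000 = 3.3030.

3.3030


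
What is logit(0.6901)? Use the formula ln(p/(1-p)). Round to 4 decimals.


Compute the odds: 0.6901/0.3099 = 2.2268.
Take the natural log: ln(2.2268) = 0.8006.

0.8006


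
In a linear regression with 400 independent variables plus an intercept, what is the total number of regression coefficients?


Total coefficients = number of predictors + 1 (for the intercept).
= 400 + 1 = 401.

401


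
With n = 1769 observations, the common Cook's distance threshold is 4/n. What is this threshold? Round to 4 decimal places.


The threshold is 4/n.
4/1769 = 0.0023.

0.0023


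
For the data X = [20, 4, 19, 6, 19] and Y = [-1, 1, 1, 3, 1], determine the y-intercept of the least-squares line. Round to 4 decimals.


The slope is b1 = -0.1124.
Sample means are xbar = 13.6000 and ybar = 1.0000.
Intercept: b0 = 1.0000 - (-0.1124)(13.6000) = 2.5281.

2.5281


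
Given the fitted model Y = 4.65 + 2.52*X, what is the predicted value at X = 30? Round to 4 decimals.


Plug X = 30 into Y = 4.65 + 2.52*X:
Y = 4.65 + 75.6000 = 80.2500.

80.2500


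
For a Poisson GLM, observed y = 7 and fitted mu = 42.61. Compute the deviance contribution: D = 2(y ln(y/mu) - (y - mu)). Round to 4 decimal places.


First: ln(7/42.61) = -1.806179.
Then: 7 * -1.806179 = -12.643253.
y - mu = 7 - 42.61 = -35.61.
D = 2(-12.643253 - -35.61) = 45.933494, which rounds to 45.9335.

45.9335


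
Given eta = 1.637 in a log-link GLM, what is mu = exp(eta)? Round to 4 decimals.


Apply the inverse link:
mu = e^1.637 = 5.1397.

5.1397


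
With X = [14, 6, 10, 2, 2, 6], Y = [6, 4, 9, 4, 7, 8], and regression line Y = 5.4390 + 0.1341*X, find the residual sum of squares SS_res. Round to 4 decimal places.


Predicted values from Y = 5.4390 + 0.1341*X.
Residuals: [-1.3164, -2.2436, 2.2200, -1.7072, 1.2928, 1.7564].
SSres = 19.3659.

19.3659


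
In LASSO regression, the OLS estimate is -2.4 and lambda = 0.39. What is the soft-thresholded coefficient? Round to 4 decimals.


Absolute value: |-2.4| = 2.4.
Compare to lambda = 0.39.
Since |beta| > lambda, coefficient = sign(beta)*(|beta| - lambda) = -2.0100.

-2.0100


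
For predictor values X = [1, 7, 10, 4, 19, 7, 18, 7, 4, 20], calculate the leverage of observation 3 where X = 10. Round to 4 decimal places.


Compute xbar = 9.7000 with n = 10 observations.
SXX = 424.1000.
Leverage = 1/10 + (10 - 9.7000)^2/424.1000 = 0.1002.

0.1002


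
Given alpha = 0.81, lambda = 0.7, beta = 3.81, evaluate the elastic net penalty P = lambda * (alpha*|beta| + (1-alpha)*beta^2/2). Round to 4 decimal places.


Compute:
L1 = 0.81 * 3.81 = 3.0861.
L2 = 0.19 * 3.81^2 / 2 = 1.3790.
Penalty = 0.7 * (3.0861 + 1.3790) = 3.1256.

3.1256


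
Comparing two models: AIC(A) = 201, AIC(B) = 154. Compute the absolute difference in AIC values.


|AIC_A - AIC_B| = |201 - 154| = 47.
Model B is preferred (lower AIC).

47


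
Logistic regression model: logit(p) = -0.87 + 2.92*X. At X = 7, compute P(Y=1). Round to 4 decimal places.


Linear predictor: z = -0.87 + 2.92 * 7 = 19.5700.
P = 1/(1 + exp(-19.5700)) = 1/(1 + 0.0000) = 1.0000.

1.0000


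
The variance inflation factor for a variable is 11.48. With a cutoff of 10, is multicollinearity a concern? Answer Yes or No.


Compare VIF = 11.48 to the threshold of 10.
11.48 >= 10, so the answer is Yes.

Yes


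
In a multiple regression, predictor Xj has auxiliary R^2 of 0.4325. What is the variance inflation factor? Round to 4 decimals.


VIF = 1 / (1 - 0.4325).
= 1 / 0.5675 = 1.7621.

1.7621


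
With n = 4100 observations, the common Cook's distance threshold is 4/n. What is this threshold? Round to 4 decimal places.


The threshold is 4/n.
4/4100 = 0.0010.

0.0010


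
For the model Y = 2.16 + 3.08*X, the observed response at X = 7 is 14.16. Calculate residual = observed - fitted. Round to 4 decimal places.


Fitted value at X = 7 is yhat = 2.16 + 3.08*7 = 23.7200.
Residual = 14.16 - 23.7200 = -9.5600.

-9.5600


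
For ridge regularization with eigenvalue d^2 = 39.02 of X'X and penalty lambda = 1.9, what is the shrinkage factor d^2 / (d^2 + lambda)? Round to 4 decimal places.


Denominator = d^2 + lambda = 39.02 + 1.9 = 40.9200.
Shrinkage = 39.02 / 40.9200 = 0.9536.

0.9536


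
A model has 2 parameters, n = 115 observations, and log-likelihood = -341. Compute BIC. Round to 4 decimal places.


ln(115) = 4.744932.
k * ln(n) = 2 * 4.744932 = 9.489864.
-2L = 682.
BIC = 9.489864 + 682 = 691.489864, which rounds to 691.4899.

691.4899


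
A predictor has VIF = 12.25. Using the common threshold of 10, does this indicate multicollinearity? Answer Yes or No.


Check: VIF = 12.25 vs threshold = 10.
Since 12.25 >= 10, the answer is Yes.

Yes


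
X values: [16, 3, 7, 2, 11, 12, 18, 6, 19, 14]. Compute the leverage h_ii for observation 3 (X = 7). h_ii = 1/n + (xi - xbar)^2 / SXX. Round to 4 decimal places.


Compute xbar = 10.8000 with n = 10 observations.
SXX = 333.6000.
Leverage = 1/10 + (7 - 10.8000)^2/333.6000 = 0.1433.

0.1433


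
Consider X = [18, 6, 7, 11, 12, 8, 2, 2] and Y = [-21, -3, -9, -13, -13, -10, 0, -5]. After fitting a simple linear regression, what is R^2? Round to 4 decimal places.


Fit the OLS line: b0 = 0.4739, b1 = -1.1787.
SSres = 29.5682.
SStot = 309.5000.
R^2 = 1 - 29.5682/309.5000 = 0.9045.

0.9045


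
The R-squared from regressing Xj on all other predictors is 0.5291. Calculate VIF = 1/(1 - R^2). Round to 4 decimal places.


VIF = 1 / (1 - 0.5291).
= 1 / 0.4709 = 2.1236.

2.1236


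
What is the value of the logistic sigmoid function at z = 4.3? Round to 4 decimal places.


Compute exp(-4.3000) = 0.0136.
Sigmoid = 1 / (1 + 0.0136) = 1 / 1.0136 = 0.9866.

0.9866


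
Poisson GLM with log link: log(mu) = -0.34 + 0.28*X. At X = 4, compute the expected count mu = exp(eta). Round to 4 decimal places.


eta = -0.34 + 0.28 * 4 = 0.7800.
mu = exp(0.7800) = 2.1815.

2.1815


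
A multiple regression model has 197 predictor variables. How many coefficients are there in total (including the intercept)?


Each predictor gets one coefficient, plus one intercept.
Total parameters = 197 + 1 = 198.

198


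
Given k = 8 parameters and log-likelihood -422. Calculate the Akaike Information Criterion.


Compute:
2k = 2*8 = 16.
-2*loglik = -2*(-422) = 844.
AIC = 16 + 844 = 860.

860


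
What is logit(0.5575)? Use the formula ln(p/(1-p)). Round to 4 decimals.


The odds are p/(1-p) = 0.5575 / 0.4425 = 1.2599.
logit(p) = ln(1.2599) = 0.2310.

0.2310


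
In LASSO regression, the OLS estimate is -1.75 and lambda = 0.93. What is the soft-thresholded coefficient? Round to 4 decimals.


Check: |-1.75| = 1.75 vs lambda = 0.93.
Since |beta| > lambda, coefficient = sign(beta)*(|beta| - lambda) = -0.8200.
Soft-thresholded coefficient = -0.8200.

-0.8200


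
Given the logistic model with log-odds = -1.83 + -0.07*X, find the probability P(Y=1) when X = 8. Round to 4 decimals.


Linear predictor: z = -1.83 + -0.07 * 8 = -2.3900.
P = 1/(1 + exp(2.3900)) = 1/(1 + 10.9135) = 0.0839.

0.0839


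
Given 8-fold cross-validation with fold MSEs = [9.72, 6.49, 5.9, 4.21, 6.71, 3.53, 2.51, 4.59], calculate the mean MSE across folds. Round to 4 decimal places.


Sum of fold MSEs = 43.6600.
Average = 43.6600 / 8 = 5.4575.

5.4575


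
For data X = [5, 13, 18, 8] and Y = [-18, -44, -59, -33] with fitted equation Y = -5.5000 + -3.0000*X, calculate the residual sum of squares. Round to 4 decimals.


Compute predicted values, then residuals = yi - yhat_i.
Residuals: [2.5000, 0.5000, 0.5000, -3.5000].
SSres = sum(residual^2) = 19.0000.

19.0000


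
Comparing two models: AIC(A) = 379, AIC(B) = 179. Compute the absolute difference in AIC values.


|AIC_A - AIC_B| = |379 - 179| = 200.
Model B is preferred (lower AIC).

200


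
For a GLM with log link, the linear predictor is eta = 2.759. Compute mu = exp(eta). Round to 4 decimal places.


mu = exp(eta) = exp(2.759).
= 15.7841.

15.7841


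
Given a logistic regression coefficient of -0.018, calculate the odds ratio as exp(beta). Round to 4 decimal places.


exp(-0.018) = 0.9822.
So the odds ratio is 0.9822.

0.9822


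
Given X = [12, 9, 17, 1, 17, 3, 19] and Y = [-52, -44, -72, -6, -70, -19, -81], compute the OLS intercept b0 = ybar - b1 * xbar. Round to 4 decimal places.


First find the slope: b1 = -3.9456.
Means: xbar = 11.1429, ybar = -49.1429.
b0 = ybar - b1 * xbar = -49.1429 - -3.9456 * 11.1429 = -5.1771.

-5.1771


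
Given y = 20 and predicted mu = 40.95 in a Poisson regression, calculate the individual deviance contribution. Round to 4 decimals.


y/mu = 20/40.95 = 0.488400 (approx.), and ln(20/40.95) = -0.716620.
y * ln(y/mu) = 20 * -0.716620 = -14.332400.
y - mu = -20.95.
D = 2 * (-14.332400 - -20.95) = 13.235200, which rounds to 13.2352.

13.2352


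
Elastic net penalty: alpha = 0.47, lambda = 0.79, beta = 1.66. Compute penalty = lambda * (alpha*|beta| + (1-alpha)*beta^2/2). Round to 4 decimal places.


Compute:
L1 = 0.47 * 1.66 = 0.7802.
L2 = 0.53 * 1.66^2 / 2 = 0.7302.
Penalty = 0.79 * (0.7802 + 0.7302) = 1.1932.

1.1932


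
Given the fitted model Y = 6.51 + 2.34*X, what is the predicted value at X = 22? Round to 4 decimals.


Predicted value:
Y = 6.51 + (2.34)(22) = 6.51 + 51.4800 = 57.9900.

57.9900


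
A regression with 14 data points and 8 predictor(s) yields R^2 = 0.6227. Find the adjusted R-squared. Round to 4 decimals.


Using the formula:
(1 - 0.6227) = 0.3773.
Multiply by 13/5: 0.3773 * 13 = 4.9049, then 4.9049 / 5 = 0.9810.
Adj R^2 = 1 - 0.9810 = 0.0190.

0.0190


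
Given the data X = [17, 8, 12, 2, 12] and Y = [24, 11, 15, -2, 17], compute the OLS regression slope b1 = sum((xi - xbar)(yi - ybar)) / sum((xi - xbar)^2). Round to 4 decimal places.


First compute the means: xbar = 10.2000, ybar = 13.0000.
Then S_xx = sum((xi - xbar)^2) = 124.8000.
S_xy = sum((xi - xbar)(yi - ybar)) = 213.0000.
b1 = S_xy / S_xx = 213.0000 / 124.8000 = 1.7067.

1.7067


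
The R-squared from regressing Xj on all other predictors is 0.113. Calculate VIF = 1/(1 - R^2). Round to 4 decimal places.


VIF = 1 / (1 - 0.113).
= 1 / 0.887 = 1.1274.

1.1274


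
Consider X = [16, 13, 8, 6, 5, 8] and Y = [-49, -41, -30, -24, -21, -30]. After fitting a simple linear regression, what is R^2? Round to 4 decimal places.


The fitted line is Y = -9.4051 + -2.4745*X.
SSres = 2.2737, SStot = 561.5000.
R^2 = 1 - SSres/SStot = 0.9960.

0.9960


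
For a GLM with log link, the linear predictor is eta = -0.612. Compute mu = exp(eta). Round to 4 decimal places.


mu = exp(eta) = exp(-0.612).
= 0.5423.

0.5423


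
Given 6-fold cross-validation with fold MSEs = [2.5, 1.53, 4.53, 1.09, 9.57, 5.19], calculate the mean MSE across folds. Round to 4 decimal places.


Total MSE across folds = 24.4100.
CV-MSE = 24.4100/6 = 4.0683.

4.0683


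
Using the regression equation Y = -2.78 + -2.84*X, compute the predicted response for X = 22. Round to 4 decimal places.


Substitute X = 22 into the equation:
Y = -2.78 + -2.84 * 22 = -2.78 + -62.4800 = -65.2600.

-65.2600


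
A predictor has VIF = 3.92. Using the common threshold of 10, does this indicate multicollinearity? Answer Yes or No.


Check: VIF = 3.92 vs threshold = 10.
Since 3.92 < 10, the answer is No.

No


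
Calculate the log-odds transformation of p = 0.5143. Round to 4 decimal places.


The odds are p/(1-p) = 0.5143 / 0.4857 = 1.0589.
logit(p) = ln(1.0589) = 0.0572.

0.0572


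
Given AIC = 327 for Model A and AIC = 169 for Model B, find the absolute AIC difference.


Absolute difference = |327 - 169| = 158.
The model with lower AIC (B) is preferred.

158


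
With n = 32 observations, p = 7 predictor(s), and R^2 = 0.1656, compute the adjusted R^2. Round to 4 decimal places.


Adjusted R^2 = 1 - (1 - R^2) * (n-1)/(n-p-1).
(1 - R^2) = 0.8344.
(n-1)/(n-p-1) = 31/24.
(1 - R^2) * (n-1) = 0.8344 * 31 = 25.8664.
Divide by (n-p-1): 25.8664 / 24 = 1.0778.
Adj R^2 = 1 - 1.0778 = -0.0778.

-0.0778


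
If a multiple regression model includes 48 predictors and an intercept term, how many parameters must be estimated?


Total coefficients = number of predictors + 1 (for the intercept).
= 48 + 1 = 49.

49


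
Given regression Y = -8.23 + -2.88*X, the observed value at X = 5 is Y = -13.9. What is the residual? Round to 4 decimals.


Predicted = -8.23 + -2.88 * 5 = -22.6300.
Residual = -13.9 - -22.6300 = 8.7300.

8.7300


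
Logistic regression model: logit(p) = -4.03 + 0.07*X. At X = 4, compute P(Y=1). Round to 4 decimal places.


z = -4.03 + 0.07 * 4 = -3.7500.
Sigmoid: P = 1 / (1 + exp(3.7500)) = 0.0230.

0.0230


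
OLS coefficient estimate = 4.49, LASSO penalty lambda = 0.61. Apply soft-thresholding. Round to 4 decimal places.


Absolute value: |4.49| = 4.49.
Compare to lambda = 0.61.
Since |beta| > lambda, coefficient = sign(beta)*(|beta| - lambda) = 3.8800.

3.8800


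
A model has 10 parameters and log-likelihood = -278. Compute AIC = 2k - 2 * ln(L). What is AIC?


Compute:
2k = 2*10 = 20.
-2*loglik = -2*(-278) = 556.
AIC = 20 + 556 = 576.

576


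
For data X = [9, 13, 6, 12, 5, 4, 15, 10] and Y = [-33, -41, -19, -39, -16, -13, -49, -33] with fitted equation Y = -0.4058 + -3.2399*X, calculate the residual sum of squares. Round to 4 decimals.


Compute predicted values, then residuals = yi - yhat_i.
Residuals: [-3.4351, 1.5245, 0.8452, 0.2846, 0.6053, 0.3654, 0.0043, -0.1952].
SSres = sum(residual^2) = 15.4574.

15.4574


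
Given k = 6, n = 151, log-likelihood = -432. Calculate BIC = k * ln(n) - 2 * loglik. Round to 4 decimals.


ln(151) = 5.017280.
k * ln(n) = 6 * 5.017280 = 30.103680.
-2L = 864.
BIC = 30.103680 + 864 = 894.103680, which rounds to 894.1037.

894.1037


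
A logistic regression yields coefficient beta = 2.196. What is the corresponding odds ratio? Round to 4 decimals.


The odds ratio is computed as:
OR = e^(2.196) = 8.9890.

8.9890


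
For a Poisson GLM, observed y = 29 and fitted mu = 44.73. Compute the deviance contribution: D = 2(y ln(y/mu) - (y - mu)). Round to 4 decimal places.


y/mu = 29/44.73 = 0.648334 (approx.), and ln(29/44.73) = -0.433349.
y * ln(y/mu) = 29 * -0.433349 = -12.567121.
y - mu = -15.73.
D = 2 * (-12.567121 - -15.73) = 6.325758, which rounds to 6.3258.

6.3258


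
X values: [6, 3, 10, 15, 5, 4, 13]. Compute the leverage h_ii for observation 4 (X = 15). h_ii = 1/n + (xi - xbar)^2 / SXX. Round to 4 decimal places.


n = 7, xbar = 8.0000.
SXX = sum((xi - xbar)^2) = 132.0000.
h = 1/7 + (15 - 8.0000)^2 / 132.0000 = 0.5141.

0.5141


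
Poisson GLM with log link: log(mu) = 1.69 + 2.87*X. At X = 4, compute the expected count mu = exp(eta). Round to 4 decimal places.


Linear predictor: eta = 1.69 + (2.87)(4) = 13.1700.
Expected count: mu = exp(13.1700) = 524394.7398.

524394.7398


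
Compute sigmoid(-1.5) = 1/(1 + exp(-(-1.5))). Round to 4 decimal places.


exp(1.5000) = 4.4817.
1 + exp(-z) = 5.4817.
sigmoid = 1/5.4817 = 0.1824.

0.1824


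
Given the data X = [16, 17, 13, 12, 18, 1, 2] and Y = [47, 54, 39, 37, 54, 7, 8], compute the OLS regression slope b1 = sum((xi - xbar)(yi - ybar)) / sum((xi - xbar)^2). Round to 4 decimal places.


First compute the means: xbar = 11.2857, ybar = 35.1429.
Then S_xx = sum((xi - xbar)^2) = 295.4286.
S_xy = sum((xi - xbar)(yi - ybar)) = 839.7143.
b1 = S_xy / S_xx = 839.7143 / 295.4286 = 2.8424.

2.8424


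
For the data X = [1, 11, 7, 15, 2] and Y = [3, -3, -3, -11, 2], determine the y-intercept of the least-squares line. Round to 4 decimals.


First find the slope: b1 = -0.8920.
Means: xbar = 7.2000, ybar = -2.4000.
b0 = ybar - b1 * xbar = -2.4000 - -0.8920 * 7.2000 = 4.0227.

4.0227


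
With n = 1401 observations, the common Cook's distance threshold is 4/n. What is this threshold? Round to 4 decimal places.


Cook's distance cutoff = 4/n = 4/1401.
= 0.0029.

0.0029


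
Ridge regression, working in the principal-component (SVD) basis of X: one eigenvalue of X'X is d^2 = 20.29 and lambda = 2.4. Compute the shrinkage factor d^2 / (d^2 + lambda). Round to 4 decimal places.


Denominator = d^2 + lambda = 20.29 + 2.4 = 22.6900.
Shrinkage = 20.29 / 22.6900 = 0.8942.

0.8942


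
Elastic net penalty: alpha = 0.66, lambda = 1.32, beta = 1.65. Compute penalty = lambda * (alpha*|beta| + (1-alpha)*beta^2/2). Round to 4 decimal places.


alpha * |beta| = 0.66 * 1.65 = 1.0890.
(1-alpha) * beta^2/2 = 0.34 * 2.7225/2 = 0.4628.
Total = 1.32 * (1.0890 + 0.4628) = 2.0484.

2.0484


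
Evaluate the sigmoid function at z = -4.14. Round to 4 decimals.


First, exp(4.1400) = 62.8028.
Then sigma(z) = 1/(1 + 62.8028) = 0.0157.

0.0157


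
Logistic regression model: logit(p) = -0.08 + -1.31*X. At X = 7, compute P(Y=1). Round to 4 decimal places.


Linear predictor: z = -0.08 + -1.31 * 7 = -9.2500.
P = 1/(1 + exp(9.2500)) = 1/(1 + 10404.5657) = 0.0001.

0.0001


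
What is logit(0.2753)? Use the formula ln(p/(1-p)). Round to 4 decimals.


1 - p = 0.7247.
p/(1-p) = 0.3799.
logit = ln(0.3799) = -0.9679.

-0.9679


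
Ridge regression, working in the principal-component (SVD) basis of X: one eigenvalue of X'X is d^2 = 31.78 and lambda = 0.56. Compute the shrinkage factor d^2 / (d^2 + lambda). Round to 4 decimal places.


d^2 + lambda = 31.78 + 0.56 = 32.3400.
Shrinkage factor = 31.78/32.3400 = 0.9827.

0.9827


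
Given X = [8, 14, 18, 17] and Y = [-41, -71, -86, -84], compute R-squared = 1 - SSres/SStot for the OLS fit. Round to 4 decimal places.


Fit the OLS line: b0 = -4.9383, b1 = -4.6008.
SSres = 7.0700.
SStot = 1293.0000.
R^2 = 1 - 7.0700/1293.0000 = 0.9945.

0.9945


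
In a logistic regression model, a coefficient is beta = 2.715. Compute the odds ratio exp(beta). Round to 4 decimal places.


Odds ratio = exp(beta) = exp(2.715).
= 15.1046.

15.1046


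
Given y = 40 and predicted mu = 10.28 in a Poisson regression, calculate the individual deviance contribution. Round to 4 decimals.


First: ln(40/10.28) = 1.358679.
Then: 40 * 1.358679 = 54.347160.
y - mu = 40 - 10.28 = 29.72.
D = 2(54.347160 - 29.72) = 49.254320, which rounds to 49.2543.

49.2543


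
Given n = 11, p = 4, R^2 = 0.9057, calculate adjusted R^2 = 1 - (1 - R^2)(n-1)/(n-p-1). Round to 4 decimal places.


Adjusted R^2 = 1 - (1 - R^2) * (n-1)/(n-p-1).
(1 - R^2) = 0.0943.
(n-1)/(n-p-1) = 10/6.
(1 - R^2) * (n-1) = 0.0943 * 10 = 0.9430.
Divide by (n-p-1): 0.9430 / 6 = 0.1572.
Adj R^2 = 1 - 0.1572 = 0.8428.

0.8428


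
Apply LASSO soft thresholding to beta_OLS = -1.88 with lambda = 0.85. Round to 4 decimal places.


Check: |-1.88| = 1.88 vs lambda = 0.85.
Since |beta| > lambda, coefficient = sign(beta)*(|beta| - lambda) = -1.0300.
Soft-thresholded coefficient = -1.0300.

-1.0300


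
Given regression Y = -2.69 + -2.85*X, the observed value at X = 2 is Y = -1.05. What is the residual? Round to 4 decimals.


Fitted value at X = 2 is yhat = -2.69 + -2.85*2 = -8.3900.
Residual = -1.05 - -8.3900 = 7.3400.

7.3400


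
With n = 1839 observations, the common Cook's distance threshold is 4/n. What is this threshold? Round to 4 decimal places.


Cook's distance cutoff = 4/n = 4/1839.
= 0.0022.

0.0022


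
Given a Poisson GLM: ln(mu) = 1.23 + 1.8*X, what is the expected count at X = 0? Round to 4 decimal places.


Compute eta = 1.23 + 1.8 * 0 = 1.2300.
Apply inverse link: mu = e^1.2300 = 3.4212.

3.4212


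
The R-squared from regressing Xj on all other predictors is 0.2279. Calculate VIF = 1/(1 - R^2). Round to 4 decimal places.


Using VIF = 1/(1 - R^2_j):
1 - 0.2279 = 0.7721.
VIF = 1.2952.

1.2952


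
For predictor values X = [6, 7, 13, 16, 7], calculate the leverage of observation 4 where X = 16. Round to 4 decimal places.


Mean of X: xbar = 9.8000.
SXX = 78.8000.
For X = 16: h = 1/5 + (16 - 9.8000)^2/78.8000 = 0.6878.

0.6878


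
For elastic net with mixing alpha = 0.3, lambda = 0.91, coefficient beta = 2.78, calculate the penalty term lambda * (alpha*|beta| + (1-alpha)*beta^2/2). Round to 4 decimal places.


alpha * |beta| = 0.3 * 2.78 = 0.8340.
(1-alpha) * beta^2/2 = 0.7 * 7.7284/2 = 2.7049.
Total = 0.91 * (0.8340 + 2.7049) = 3.2204.

3.2204


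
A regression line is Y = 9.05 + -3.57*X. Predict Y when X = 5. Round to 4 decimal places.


Plug X = 5 into Y = 9.05 + -3.57*X:
Y = 9.05 + -17.8500 = -8.8000.

-8.8000


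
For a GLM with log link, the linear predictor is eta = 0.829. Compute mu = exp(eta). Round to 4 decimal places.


Apply the inverse link:
mu = e^0.829 = 2.2910.

2.2910


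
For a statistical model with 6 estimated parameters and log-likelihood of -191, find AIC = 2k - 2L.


AIC = 2*6 - 2*(-191).
= 12 + 382 = 394.

394


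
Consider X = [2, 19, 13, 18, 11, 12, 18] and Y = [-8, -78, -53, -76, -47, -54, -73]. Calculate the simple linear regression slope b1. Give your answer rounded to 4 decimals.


The sample means are xbar = 13.2857 and ybar = -55.5714.
Compute S_xx = 211.4286 and S_xy = -865.8571.
Slope b1 = S_xy / S_xx = -865.8571 / 211.4286 = -4.0953.

-4.0953


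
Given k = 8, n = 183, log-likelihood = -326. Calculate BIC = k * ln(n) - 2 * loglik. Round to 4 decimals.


k * ln(n) = 8 * ln(183) = 8 * 5.209486 = 41.675888.
-2 * loglik = -2 * (-326) = 652.
BIC = 41.675888 + 652 = 693.675888, which rounds to 693.6759.

693.6759


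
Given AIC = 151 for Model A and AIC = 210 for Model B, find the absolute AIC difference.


|AIC_A - AIC_B| = |151 - 210| = 59.
Model A is preferred (lower AIC).

59


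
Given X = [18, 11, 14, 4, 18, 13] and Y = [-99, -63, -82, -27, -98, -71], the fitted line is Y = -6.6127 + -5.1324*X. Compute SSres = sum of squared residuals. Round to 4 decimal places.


Compute predicted values, then residuals = yi - yhat_i.
Residuals: [-0.0041, 0.0691, -3.5337, 0.1423, 0.9959, 2.3339].
SSres = sum(residual^2) = 18.9510.

18.9510


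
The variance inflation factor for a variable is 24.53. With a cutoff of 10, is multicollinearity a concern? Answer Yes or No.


Compare VIF = 24.53 to the threshold of 10.
24.53 >= 10, so the answer is Yes.

Yes


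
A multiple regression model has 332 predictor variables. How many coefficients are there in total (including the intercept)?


Each predictor gets one coefficient, plus one intercept.
Total parameters = 332 + 1 = 333.

333


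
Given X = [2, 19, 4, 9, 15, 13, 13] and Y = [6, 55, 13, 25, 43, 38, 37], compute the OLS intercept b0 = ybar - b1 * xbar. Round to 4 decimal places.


First find the slope: b1 = 2.8406.
Means: xbar = 10.7143, ybar = 31.0000.
b0 = ybar - b1 * xbar = 31.0000 - 2.8406 * 10.7143 = 0.5645.

0.5645


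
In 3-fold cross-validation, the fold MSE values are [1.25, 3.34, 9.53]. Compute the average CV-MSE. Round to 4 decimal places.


Total MSE across folds = 14.1200.
CV-MSE = 14.1200/3 = 4.7067.

4.7067


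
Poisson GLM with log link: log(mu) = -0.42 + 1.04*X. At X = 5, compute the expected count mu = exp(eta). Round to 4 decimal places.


Compute eta = -0.42 + 1.04 * 5 = 4.7800.
Apply inverse link: mu = e^4.7800 = 119.1044.

119.1044


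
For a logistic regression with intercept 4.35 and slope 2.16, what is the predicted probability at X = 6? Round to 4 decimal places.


Compute z = 4.35 + (2.16)(6) = 17.3100.
exp(-z) = 0.0000.
P = 1/(1 + 0.0000) = 1.0000.

1.0000


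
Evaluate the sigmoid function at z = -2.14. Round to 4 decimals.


First, exp(2.1400) = 8.4994.
Then sigma(z) = 1/(1 + 8.4994) = 0.1053.

0.1053


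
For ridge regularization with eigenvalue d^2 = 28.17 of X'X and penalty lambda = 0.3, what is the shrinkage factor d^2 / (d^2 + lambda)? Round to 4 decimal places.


Denominator = d^2 + lambda = 28.17 + 0.3 = 28.4700.
Shrinkage = 28.17 / 28.4700 = 0.9895.

0.9895


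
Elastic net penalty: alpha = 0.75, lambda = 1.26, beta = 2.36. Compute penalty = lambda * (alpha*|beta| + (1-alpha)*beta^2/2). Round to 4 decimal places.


alpha * |beta| = 0.75 * 2.36 = 1.7700.
(1-alpha) * beta^2/2 = 0.25 * 5.5696/2 = 0.6962.
Total = 1.26 * (1.7700 + 0.6962) = 3.1074.

3.1074


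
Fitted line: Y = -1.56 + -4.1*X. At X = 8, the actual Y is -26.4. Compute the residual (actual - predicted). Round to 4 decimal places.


Compute yhat = -1.56 + (-4.1)(8) = -34.3600.
Residual = actual - predicted = -26.4 - -34.3600 = 7.9600.

7.9600


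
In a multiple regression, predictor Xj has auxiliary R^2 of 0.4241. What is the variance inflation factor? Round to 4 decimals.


Denominator: 1 - 0.4241 = 0.5759.
VIF = 1 / 0.5759 = 1.7364.

1.7364


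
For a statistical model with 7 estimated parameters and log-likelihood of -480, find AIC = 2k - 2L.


Compute:
2k = 2*7 = 14.
-2*loglik = -2*(-480) = 960.
AIC = 14 + 960 = 974.

974


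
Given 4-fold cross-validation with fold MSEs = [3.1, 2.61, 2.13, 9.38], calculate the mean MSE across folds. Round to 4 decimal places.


Add all fold MSEs: 17.2200.
Divide by k = 4: 17.2200/4 = 4.3050.

4.3050


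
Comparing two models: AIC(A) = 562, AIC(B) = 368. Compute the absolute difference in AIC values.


Absolute difference = |562 - 368| = 194.
The model with lower AIC (B) is preferred.

194


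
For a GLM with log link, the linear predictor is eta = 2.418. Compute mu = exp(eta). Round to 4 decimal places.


The inverse log link gives:
mu = exp(2.418) = 11.2234.

11.2234


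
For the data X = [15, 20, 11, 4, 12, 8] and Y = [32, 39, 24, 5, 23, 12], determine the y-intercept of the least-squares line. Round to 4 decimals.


The slope is b1 = 2.2239.
Sample means are xbar = 11.6667 and ybar = 22.5000.
Intercept: b0 = 22.5000 - (2.2239)(11.6667) = -3.4457.

-3.4457


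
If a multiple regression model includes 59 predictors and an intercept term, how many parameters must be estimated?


Each predictor gets one coefficient, plus one intercept.
Total parameters = 59 + 1 = 60.

60


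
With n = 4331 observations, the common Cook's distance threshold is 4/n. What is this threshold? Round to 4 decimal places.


Using the rule of thumb:
Threshold = 4 / 4331 = 0.0009.

0.0009


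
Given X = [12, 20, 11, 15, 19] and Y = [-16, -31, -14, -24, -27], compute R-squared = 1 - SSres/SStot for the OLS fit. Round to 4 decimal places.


The fitted line is Y = 4.5736 + -1.7515*X.
SSres = 9.1748, SStot = 209.2000.
R^2 = 1 - SSres/SStot = 0.9561.

0.9561


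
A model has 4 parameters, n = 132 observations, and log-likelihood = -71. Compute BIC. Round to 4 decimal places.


k * ln(n) = 4 * ln(132) = 4 * 4.882802 = 19.531208.
-2 * loglik = -2 * (-71) = 142.
BIC = 19.531208 + 142 = 161.531208, which rounds to 161.5312.

161.5312


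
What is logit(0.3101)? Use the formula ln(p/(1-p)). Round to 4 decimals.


The odds are p/(1-p) = 0.3101 / 0.6899 = 0.4495.
logit(p) = ln(0.4495) = -0.7997.

-0.7997


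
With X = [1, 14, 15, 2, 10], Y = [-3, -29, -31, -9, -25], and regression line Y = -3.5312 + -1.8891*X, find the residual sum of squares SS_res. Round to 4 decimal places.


Predicted values from Y = -3.5312 + -1.8891*X.
Residuals: [2.4203, 0.9786, 0.8677, -1.6906, -2.5778].
SSres = 17.0716.

17.0716


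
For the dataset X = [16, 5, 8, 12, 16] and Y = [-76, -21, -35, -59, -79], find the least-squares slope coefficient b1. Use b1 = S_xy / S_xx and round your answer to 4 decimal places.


First compute the means: xbar = 11.4000, ybar = -54.0000.
Then S_xx = sum((xi - xbar)^2) = 95.2000.
S_xy = sum((xi - xbar)(yi - ybar)) = -495.0000.
b1 = S_xy / S_xx = -495.0000 / 95.2000 = -5.1996.

-5.1996


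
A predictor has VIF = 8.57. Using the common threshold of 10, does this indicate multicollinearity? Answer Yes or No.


The threshold is 10.
VIF = 8.57 is < 10.
Multicollinearity indication: No.

No


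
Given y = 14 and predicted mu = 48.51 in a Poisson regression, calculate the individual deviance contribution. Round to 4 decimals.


y/mu = 14/48.51 = 0.288600 (approx.), and ln(14/48.51) = -1.242713.
y * ln(y/mu) = 14 * -1.242713 = -17.397982.
y - mu = -34.51.
D = 2 * (-17.397982 - -34.51) = 34.224036, which rounds to 34.2240.

34.2240


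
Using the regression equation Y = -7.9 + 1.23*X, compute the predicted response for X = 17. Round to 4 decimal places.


Substitute X = 17 into the equation:
Y = -7.9 + 1.23 * 17 = -7.9 + 20.9100 = 13.0100.

13.0100


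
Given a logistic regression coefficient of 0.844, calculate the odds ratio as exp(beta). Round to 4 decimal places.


exp(0.844) = 2.3257.
So the odds ratio is 2.3257.

2.3257


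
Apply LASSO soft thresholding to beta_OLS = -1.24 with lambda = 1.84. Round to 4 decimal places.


Check: |-1.24| = 1.24 vs lambda = 1.84.
Since |beta| <= lambda, the coefficient is set to 0.
Soft-thresholded coefficient = 0.0000.

0.0000


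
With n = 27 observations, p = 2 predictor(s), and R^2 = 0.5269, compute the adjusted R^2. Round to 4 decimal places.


Using the formula:
(1 - 0.5269) = 0.4731.
Multiply by 26/24: 0.4731 * 26 = 12.3006, then 12.3006 / 24 = 0.5125.
Adj R^2 = 1 - 0.5125 = 0.4875.

0.4875


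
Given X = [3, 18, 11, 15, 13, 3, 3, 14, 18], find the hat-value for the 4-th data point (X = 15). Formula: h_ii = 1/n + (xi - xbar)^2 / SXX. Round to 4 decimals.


n = 9, xbar = 10.8889.
SXX = sum((xi - xbar)^2) = 318.8889.
h = 1/9 + (15 - 10.8889)^2 / 318.8889 = 0.1641.

0.1641


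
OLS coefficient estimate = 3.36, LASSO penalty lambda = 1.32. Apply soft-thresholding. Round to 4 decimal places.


Check: |3.36| = 3.36 vs lambda = 1.32.
Since |beta| > lambda, coefficient = sign(beta)*(|beta| - lambda) = 2.0400.
Soft-thresholded coefficient = 2.0400.

2.0400


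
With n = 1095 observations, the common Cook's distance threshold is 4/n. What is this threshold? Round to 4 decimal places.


Using the rule of thumb:
Threshold = 4 / 1095 = 0.0037.

0.0037


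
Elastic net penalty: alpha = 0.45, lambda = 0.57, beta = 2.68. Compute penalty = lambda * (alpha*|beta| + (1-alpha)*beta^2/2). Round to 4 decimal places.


Compute:
L1 = 0.45 * 2.68 = 1.2060.
L2 = 0.55 * 2.68^2 / 2 = 1.9752.
Penalty = 0.57 * (1.2060 + 1.9752) = 1.8133.

1.8133


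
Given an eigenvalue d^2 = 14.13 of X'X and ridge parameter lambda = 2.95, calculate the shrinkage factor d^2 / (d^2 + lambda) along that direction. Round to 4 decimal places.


d^2 + lambda = 14.13 + 2.95 = 17.0800.
Shrinkage factor = 14.13/17.0800 = 0.8273.

0.8273


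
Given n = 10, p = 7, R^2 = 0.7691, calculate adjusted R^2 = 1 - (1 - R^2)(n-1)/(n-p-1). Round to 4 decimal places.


Plug in: Adj R^2 = 1 - (1 - 0.7691) * 9/2.
= 1 - 0.2309 * 9/2
= 1 - 2.0781 / 2
= 1 - 1.0391 = -0.0391.

-0.0391


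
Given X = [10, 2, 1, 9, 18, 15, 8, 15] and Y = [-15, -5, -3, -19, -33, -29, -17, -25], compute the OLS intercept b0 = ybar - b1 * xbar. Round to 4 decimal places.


The slope is b1 = -1.7097.
Sample means are xbar = 9.7500 and ybar = -18.2500.
Intercept: b0 = -18.2500 - (-1.7097)(9.7500) = -1.5806.

-1.5806
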